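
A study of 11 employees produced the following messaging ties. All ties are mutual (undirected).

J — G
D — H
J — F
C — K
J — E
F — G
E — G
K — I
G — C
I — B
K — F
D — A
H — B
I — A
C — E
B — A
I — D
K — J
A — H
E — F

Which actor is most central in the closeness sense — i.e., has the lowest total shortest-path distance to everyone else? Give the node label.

K

Farness (sum of distances to all others) for each node — A:23, B:24, C:22, D:24, E:26, F:21, G:26, H:30, I:18, J:21, K:17.
The smallest farness is 17, for K, so K has the highest closeness.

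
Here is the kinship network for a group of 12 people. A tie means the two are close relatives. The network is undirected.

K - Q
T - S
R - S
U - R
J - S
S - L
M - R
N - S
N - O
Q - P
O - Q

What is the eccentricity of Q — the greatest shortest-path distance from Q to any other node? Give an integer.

5

Distances from Q: J:4, K:1, L:4, M:5, N:2, O:1, P:1, R:4, S:3, T:4, U:5.
The largest is 5 (to U and M), so the eccentricity of Q is 5.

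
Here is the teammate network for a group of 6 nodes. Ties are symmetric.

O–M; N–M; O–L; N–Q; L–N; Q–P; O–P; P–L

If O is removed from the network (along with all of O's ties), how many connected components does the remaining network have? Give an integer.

O's neighbors (L, M, and P) remain reachable from one another through other ties, so the rest of the network stays in one piece.

1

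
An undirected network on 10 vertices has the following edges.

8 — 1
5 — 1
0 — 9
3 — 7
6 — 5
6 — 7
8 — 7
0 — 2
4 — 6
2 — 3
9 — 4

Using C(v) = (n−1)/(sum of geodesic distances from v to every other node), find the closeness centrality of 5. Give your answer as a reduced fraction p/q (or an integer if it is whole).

Distances from 5: 0:4, 1:1, 2:4, 3:3, 4:2, 6:1, 7:2, 8:2, 9:3. Sum = 22.
n = 10, so closeness = 9/22.

9/22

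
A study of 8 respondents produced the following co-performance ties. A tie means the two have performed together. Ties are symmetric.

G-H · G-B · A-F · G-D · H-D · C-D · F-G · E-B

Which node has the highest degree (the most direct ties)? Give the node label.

G

Degrees — A:1, B:2, C:1, D:3, E:1, F:2, G:4, H:2.
The maximum is 4, attained only by G.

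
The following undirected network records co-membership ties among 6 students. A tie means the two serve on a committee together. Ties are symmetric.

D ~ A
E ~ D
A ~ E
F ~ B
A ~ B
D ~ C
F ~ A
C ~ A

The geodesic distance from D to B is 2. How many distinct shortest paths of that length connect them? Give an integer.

1

The shortest distance is 2, and the only length-2 path is D–A–B. So there is exactly 1 shortest path.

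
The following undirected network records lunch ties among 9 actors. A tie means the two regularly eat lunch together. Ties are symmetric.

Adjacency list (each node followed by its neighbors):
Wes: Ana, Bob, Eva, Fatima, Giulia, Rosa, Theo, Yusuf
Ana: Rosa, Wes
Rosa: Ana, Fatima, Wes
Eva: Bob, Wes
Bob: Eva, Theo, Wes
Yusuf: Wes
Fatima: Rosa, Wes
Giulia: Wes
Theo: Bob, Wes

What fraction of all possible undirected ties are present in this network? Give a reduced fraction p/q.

There are 12 edges and 9 nodes, so the maximum possible is C(9,2) = 36.
Density = 12/36 = 1/3.

1/3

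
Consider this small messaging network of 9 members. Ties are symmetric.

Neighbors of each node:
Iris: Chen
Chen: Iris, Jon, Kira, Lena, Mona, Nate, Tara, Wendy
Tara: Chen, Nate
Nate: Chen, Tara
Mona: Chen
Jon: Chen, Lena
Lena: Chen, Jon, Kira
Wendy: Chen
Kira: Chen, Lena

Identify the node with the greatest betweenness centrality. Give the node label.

Chen

Unnormalized betweenness of each node: Chen:49/2, Iris:0, Jon:0, Kira:0, Lena:1/2, Mona:0, Nate:0, Tara:0, Wendy:0.
Chen has the largest value, 49/2, making it the main broker — the node through which the most shortest paths run.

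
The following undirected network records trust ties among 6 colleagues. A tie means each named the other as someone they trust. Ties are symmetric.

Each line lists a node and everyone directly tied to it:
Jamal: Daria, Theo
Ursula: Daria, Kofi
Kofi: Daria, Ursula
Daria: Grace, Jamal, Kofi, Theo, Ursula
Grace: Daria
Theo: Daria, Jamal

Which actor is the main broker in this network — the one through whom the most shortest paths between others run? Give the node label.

Unnormalized betweenness of each node: Daria:8, Grace:0, Jamal:0, Kofi:0, Theo:0, Ursula:0.
Daria has the largest value, 8, making it the main broker — the node through which the most shortest paths run.

Daria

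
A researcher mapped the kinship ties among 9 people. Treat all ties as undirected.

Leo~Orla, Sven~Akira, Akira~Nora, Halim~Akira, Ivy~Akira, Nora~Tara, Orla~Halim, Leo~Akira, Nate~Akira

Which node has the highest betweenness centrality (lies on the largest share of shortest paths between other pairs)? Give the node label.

Akira

Unnormalized betweenness of each node: Akira:49/2, Halim:3, Ivy:0, Leo:3, Nate:0, Nora:7, Orla:1/2, Sven:0, Tara:0.
Akira has the largest value, 49/2, making it the main broker — the node through which the most shortest paths run.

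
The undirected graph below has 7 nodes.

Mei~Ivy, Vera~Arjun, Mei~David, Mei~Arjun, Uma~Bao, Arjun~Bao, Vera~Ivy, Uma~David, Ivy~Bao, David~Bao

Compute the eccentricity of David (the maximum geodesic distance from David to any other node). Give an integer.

3

Distances from David: Arjun:2, Bao:1, Ivy:2, Mei:1, Uma:1, Vera:3.
The largest is 3 (to Vera), so the eccentricity of David is 3.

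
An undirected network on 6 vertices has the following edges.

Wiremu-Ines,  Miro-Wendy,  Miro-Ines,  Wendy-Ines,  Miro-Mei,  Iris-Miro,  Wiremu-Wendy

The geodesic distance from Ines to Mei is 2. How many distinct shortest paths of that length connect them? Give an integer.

The shortest distance is 2, and the only length-2 path is Ines–Miro–Mei. So there is exactly 1 shortest path.

1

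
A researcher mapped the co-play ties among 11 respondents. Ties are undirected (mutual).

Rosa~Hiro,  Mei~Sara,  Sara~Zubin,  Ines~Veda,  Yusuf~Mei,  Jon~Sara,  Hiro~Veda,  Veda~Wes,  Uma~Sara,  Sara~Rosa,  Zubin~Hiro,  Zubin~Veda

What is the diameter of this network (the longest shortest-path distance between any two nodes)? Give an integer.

Eccentricity of each node (its greatest distance to any other): Hiro:4, Ines:5, Jon:4, Mei:4, Rosa:3, Sara:3, Uma:4, Veda:4, Wes:5, Yusuf:5, Zubin:3.
The maximum eccentricity is 5, realized for instance by the pair Wes–Yusuf via Wes – Veda – Zubin – Sara – Mei – Yusuf. So the diameter is 5.

5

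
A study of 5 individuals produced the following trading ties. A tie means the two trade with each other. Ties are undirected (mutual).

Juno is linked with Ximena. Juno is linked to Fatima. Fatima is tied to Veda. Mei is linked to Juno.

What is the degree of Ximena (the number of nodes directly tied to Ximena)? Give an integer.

Ximena is directly tied to Juno. That is 1 neighbor, so the degree of Ximena is 1.

1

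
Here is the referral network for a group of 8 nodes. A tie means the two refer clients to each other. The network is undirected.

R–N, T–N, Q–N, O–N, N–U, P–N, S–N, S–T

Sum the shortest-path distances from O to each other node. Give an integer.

Distances from O: N:1, P:2, Q:2, R:2, S:2, T:2, U:2.
Sum = 1 + 2 + 2 + 2 + 2 + 2 + 2 = 13.

13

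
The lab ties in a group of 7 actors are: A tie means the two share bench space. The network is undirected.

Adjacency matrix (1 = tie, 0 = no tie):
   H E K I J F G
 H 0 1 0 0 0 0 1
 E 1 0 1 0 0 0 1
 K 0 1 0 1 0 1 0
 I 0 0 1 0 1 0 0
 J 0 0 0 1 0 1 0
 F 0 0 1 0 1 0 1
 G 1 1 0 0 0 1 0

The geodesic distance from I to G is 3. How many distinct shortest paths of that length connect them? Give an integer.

The shortest distance is 3. The length-3 paths are: I–K–E–G; I–K–F–G; I–J–F–G.
That gives 3 distinct shortest paths.

3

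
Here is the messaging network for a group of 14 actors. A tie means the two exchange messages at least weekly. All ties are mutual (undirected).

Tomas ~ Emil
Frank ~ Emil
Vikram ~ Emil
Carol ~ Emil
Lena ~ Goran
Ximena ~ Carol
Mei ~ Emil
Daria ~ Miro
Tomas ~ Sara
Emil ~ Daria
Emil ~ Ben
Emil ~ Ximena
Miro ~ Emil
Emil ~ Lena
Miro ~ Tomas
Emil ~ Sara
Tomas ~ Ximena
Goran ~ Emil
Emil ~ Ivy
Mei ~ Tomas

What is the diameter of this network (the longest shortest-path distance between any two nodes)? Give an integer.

2

Eccentricity of each node (its greatest distance to any other): Ben:2, Carol:2, Daria:2, Emil:1, Frank:2, Goran:2, Ivy:2, Lena:2, Mei:2, Miro:2, Sara:2, Tomas:2, Vikram:2, Ximena:2.
The maximum eccentricity is 2, realized for instance by the pair Ben–Goran via Ben – Emil – Goran. So the diameter is 2.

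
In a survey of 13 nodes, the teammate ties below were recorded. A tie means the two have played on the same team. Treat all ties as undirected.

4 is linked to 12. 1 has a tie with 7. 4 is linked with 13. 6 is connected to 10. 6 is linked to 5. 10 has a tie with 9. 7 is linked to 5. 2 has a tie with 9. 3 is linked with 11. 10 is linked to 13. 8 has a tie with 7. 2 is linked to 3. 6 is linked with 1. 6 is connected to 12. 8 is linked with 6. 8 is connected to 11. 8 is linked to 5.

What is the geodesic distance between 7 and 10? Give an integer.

3

One shortest route is 7 – 5 – 6 – 10, which uses 3 edges, and at distance 2 from 7 we only reach {6, 11}, which does not include 10. So d(7,10) = 3.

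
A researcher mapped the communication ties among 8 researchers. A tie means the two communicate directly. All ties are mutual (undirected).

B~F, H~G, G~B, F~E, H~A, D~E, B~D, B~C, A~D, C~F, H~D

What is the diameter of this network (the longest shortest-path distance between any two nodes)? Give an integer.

3

Eccentricity of each node (its greatest distance to any other): A:3, B:2, C:3, D:2, E:3, F:3, G:3, H:3.
The maximum eccentricity is 3, realized for instance by the pair C–A via C – B – D – A. So the diameter is 3.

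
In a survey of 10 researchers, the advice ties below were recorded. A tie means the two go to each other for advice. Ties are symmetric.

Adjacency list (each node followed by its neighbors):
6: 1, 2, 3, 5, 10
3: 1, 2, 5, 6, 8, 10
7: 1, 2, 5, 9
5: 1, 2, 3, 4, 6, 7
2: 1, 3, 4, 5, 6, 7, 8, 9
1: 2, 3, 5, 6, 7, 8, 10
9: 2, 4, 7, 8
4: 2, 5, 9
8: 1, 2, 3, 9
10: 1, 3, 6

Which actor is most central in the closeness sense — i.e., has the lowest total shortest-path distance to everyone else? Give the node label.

2

Farness (sum of distances to all others) for each node — 1:11, 2:10, 3:12, 4:16, 5:12, 6:13, 7:14, 8:14, 9:15, 10:17.
The smallest farness is 10, for 2, so 2 has the highest closeness.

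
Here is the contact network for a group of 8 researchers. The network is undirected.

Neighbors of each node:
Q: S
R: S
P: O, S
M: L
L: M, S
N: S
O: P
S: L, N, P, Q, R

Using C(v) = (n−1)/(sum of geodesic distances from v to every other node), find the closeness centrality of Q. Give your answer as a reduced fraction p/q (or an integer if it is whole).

Distances from Q: L:2, M:3, N:2, O:3, P:2, R:2, S:1. Sum = 15.
n = 8, so closeness = 7/15.

7/15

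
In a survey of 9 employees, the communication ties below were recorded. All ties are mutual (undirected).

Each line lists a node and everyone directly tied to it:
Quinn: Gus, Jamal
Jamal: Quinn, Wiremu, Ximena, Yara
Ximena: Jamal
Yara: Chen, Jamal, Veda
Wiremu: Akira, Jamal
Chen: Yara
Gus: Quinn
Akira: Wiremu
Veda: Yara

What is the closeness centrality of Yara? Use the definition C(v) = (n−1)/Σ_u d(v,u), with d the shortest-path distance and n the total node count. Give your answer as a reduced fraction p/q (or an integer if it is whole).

8/15

Distances from Yara: Akira:3, Chen:1, Gus:3, Jamal:1, Quinn:2, Veda:1, Wiremu:2, Ximena:2. Sum = 15.
n = 9, so closeness = 8/15.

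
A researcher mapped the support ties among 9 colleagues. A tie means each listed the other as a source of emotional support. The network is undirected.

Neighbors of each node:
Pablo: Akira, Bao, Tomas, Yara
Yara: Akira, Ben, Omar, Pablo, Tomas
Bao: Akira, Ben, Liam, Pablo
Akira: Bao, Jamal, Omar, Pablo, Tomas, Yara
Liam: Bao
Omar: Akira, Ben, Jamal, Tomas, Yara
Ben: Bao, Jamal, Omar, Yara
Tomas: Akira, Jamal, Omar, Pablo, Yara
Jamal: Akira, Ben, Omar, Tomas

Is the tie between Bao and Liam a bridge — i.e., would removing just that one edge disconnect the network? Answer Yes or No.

Without the Bao–Liam edge there is no alternate route between Bao and Liam, so the network disconnects. It is a bridge.

Yes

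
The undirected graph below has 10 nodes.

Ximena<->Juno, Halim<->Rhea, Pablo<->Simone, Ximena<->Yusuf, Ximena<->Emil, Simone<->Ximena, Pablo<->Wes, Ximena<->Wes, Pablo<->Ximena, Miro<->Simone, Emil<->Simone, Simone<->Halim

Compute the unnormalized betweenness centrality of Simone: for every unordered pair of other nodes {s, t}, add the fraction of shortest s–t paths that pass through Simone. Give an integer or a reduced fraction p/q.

41/2

Pairs whose geodesics pass through Simone — Miro–Pablo: 1; Miro–Yusuf: 1; Miro–Halim: 1; Miro–Ximena: 1; Miro–Wes: 2/2; Miro–Rhea: 1; Miro–Juno: 1; Miro–Emil: 1; Pablo–Halim: 1; Pablo–Rhea: 1; Pablo–Emil: 1/2; Yusuf–Halim: 1; Yusuf–Rhea: 1; Halim–Ximena: 1 … (+7 more pairs).
All other pairs contribute 0.
Summing the contributions gives betweenness(Simone) = 41/2.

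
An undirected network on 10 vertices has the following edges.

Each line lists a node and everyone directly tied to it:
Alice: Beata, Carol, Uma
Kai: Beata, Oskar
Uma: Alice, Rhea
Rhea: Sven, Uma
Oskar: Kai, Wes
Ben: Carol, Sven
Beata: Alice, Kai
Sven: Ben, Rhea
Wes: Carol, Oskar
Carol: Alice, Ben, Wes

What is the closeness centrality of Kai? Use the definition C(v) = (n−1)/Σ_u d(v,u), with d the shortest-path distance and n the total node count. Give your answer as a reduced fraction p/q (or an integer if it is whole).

Distances from Kai: Alice:2, Beata:1, Ben:4, Carol:3, Oskar:1, Rhea:4, Sven:5, Uma:3, Wes:2. Sum = 25.
n = 10, so closeness = 9/25.

9/25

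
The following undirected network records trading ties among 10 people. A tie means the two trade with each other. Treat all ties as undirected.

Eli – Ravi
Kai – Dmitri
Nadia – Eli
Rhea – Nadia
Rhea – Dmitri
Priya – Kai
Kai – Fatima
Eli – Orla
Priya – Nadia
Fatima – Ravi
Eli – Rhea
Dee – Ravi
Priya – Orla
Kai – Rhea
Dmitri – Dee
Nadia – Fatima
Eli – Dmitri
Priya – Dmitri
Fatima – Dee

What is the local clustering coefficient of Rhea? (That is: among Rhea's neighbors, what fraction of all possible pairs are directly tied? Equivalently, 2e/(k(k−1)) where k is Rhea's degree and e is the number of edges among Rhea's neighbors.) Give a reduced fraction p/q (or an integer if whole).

Rhea's neighbors: Dmitri, Eli, Kai, and Nadia (k = 4).
Possible neighbor pairs: C(4,2) = 6. Edges among them: Dmitri–Eli, Dmitri–Kai, Eli–Nadia → e = 3.
Clustering(Rhea) = 3/6 = 1/2.

1/2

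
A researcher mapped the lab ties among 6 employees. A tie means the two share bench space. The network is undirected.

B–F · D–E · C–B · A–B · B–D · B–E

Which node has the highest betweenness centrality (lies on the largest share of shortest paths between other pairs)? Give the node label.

Unnormalized betweenness of each node: A:0, B:9, C:0, D:0, E:0, F:0.
B has the largest value, 9, making it the main broker — the node through which the most shortest paths run.

B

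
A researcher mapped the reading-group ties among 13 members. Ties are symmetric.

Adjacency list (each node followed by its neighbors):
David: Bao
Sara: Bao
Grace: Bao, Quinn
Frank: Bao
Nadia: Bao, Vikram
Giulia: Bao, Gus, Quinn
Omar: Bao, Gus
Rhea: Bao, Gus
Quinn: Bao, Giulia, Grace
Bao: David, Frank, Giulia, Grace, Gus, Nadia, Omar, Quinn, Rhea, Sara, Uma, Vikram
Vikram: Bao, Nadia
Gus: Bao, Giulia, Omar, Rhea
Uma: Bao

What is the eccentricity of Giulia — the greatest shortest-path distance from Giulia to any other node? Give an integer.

Distances from Giulia: Bao:1, David:2, Frank:2, Grace:2, Gus:1, Nadia:2, Omar:2, Quinn:1, Rhea:2, Sara:2, Uma:2, Vikram:2.
The largest is 2 (to Grace, Vikram, Omar, Frank, Uma, Rhea, Nadia, Sara, and David), so the eccentricity of Giulia is 2.

2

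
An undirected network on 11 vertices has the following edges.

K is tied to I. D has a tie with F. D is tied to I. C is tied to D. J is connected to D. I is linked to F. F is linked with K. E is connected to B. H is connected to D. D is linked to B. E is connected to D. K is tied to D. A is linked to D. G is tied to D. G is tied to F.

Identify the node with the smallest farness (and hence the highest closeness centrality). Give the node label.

D

Farness (sum of distances to all others) for each node — A:19, B:18, C:19, D:10, E:18, F:16, G:18, H:19, I:17, J:19, K:17.
The smallest farness is 10, for D, so D has the highest closeness.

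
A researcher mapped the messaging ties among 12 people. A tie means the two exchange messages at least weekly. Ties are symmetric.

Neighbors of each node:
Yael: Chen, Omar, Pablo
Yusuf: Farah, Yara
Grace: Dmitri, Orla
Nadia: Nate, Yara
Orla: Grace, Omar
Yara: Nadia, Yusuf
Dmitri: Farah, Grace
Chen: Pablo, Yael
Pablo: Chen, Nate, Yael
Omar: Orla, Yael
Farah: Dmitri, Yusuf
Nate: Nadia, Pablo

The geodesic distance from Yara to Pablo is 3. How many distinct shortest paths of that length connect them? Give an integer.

1

The shortest distance is 3, and the only length-3 path is Yara–Nadia–Nate–Pablo. So there is exactly 1 shortest path.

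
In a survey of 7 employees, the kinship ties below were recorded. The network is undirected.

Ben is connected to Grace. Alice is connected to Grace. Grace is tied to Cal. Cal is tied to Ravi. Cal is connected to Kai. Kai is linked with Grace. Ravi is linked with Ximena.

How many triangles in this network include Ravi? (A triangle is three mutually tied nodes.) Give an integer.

Ravi's neighbors are Cal and Ximena, but none of them are tied to each other, so no triangle contains Ravi.

0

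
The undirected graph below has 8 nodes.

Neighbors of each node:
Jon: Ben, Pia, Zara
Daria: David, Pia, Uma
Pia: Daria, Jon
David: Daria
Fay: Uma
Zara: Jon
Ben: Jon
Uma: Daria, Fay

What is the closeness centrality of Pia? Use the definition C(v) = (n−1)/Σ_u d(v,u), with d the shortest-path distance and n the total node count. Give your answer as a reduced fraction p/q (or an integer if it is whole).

Distances from Pia: Ben:2, Daria:1, David:2, Fay:3, Jon:1, Uma:2, Zara:2. Sum = 13.
n = 8, so closeness = 7/13.

7/13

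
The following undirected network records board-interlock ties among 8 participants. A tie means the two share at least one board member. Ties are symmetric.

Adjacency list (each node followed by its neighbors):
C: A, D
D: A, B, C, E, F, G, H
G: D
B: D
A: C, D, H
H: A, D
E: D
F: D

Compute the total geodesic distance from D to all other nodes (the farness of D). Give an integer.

Distances from D: A:1, B:1, C:1, E:1, F:1, G:1, H:1.
Sum = 1 + 1 + 1 + 1 + 1 + 1 + 1 = 7.

7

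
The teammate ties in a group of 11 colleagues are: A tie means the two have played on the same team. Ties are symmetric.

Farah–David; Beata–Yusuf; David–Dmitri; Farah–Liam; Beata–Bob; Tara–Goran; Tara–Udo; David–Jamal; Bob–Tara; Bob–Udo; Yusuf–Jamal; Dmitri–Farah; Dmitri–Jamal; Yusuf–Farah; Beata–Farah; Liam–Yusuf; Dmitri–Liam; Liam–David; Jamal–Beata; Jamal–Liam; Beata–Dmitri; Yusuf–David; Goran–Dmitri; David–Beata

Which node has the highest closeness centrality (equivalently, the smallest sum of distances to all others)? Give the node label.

Beata

Farness (sum of distances to all others) for each node — Beata:14, Bob:18, David:16, Dmitri:15, Farah:17, Goran:19, Jamal:17, Liam:19, Tara:22, Udo:25, Yusuf:18.
The smallest farness is 14, for Beata, so Beata has the highest closeness.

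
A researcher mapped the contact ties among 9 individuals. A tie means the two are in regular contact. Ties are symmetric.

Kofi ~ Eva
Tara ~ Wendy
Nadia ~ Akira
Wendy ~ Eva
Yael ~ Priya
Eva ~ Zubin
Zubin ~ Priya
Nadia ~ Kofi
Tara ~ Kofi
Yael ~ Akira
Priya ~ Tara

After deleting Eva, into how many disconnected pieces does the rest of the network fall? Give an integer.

1

Eva's neighbors (Kofi, Wendy, and Zubin) remain reachable from one another through other ties, so the rest of the network stays in one piece.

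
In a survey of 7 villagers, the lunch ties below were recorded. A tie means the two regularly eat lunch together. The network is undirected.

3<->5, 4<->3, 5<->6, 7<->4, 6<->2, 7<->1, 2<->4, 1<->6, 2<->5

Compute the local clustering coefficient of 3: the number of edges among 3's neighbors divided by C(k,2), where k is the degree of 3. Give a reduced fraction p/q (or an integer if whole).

0

3's neighbors: 4 and 5 (k = 2).
Possible neighbor pairs: C(2,2) = 1. Edges among them: none → e = 0.
Clustering(3) = 0/1.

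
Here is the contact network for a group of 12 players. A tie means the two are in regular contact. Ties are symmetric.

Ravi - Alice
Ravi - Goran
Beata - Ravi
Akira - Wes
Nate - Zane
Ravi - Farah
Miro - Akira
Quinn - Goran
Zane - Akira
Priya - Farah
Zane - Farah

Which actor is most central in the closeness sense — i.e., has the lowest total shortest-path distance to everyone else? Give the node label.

Farness (sum of distances to all others) for each node — Akira:30, Alice:34, Beata:34, Farah:22, Goran:32, Miro:40, Nate:34, Priya:32, Quinn:42, Ravi:24, Wes:40, Zane:24.
The smallest farness is 22, for Farah, so Farah has the highest closeness.

Farah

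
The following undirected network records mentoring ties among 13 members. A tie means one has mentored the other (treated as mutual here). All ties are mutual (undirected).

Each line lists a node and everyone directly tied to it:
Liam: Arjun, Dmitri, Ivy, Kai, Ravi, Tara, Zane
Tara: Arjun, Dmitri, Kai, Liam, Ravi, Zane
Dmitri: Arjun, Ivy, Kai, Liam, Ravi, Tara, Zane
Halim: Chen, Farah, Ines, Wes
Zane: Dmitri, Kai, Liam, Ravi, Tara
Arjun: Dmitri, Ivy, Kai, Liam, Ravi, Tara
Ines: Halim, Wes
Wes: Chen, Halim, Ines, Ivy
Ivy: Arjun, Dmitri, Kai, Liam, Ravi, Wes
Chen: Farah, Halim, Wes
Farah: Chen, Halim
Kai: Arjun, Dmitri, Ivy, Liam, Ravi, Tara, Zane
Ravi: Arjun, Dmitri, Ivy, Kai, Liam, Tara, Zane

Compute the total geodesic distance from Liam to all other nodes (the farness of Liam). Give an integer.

Distances from Liam: Arjun:1, Chen:3, Dmitri:1, Farah:4, Halim:3, Ines:3, Ivy:1, Kai:1, Ravi:1, Tara:1, Wes:2, Zane:1.
Sum = 1 + 3 + 1 + 4 + 3 + 3 + 1 + 1 + 1 + 1 + 2 + 1 = 22.

22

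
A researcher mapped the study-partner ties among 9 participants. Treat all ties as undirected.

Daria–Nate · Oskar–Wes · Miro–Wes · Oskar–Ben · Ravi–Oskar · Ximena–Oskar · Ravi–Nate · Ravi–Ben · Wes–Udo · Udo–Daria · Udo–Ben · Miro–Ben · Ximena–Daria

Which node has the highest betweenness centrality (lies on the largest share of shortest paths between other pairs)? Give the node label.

Oskar

Unnormalized betweenness of each node: Ben:11/2, Daria:7/2, Miro:1/3, Nate:1, Oskar:35/6, Ravi:7/2, Udo:23/6, Wes:5/2, Ximena:1.
Oskar has the largest value, 35/6, making it the main broker — the node through which the most shortest paths run.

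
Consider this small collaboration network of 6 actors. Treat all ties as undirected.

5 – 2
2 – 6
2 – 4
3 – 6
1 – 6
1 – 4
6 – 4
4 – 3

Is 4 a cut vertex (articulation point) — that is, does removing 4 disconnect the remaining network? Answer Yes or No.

Even without 4, every remaining node can still reach every other (the residual graph is connected), so 4 is not a cut vertex.

No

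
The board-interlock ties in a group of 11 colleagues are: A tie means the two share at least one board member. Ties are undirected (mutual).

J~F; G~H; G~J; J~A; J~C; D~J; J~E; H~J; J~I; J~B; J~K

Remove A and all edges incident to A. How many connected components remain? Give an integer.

A's neighbors (J) remain reachable from one another through other ties, so the rest of the network stays in one piece.

1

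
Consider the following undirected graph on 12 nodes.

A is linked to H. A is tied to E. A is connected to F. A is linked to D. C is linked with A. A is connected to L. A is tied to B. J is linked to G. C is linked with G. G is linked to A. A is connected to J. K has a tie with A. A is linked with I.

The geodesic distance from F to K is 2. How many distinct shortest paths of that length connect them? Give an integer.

1

The shortest distance is 2, and the only length-2 path is F–A–K. So there is exactly 1 shortest path.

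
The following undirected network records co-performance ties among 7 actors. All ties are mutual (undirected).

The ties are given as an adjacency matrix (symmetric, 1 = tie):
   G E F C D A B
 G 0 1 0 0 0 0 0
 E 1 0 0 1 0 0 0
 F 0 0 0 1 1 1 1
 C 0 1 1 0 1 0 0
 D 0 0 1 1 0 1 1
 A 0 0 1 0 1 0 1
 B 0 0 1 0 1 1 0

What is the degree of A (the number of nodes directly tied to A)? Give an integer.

3

A is directly tied to B, D, and F. That is 3 neighbors, so the degree of A is 3.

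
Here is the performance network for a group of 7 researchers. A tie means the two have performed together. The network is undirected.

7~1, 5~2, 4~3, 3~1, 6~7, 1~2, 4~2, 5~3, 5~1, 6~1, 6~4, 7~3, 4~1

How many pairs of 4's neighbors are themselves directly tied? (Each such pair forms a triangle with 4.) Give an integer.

4's neighbors: 1, 2, 3, and 6.
Neighbor pairs that are themselves tied: 4–1–2; 4–1–3; 4–1–6. Each forms one triangle with 4, for 3 in total.

3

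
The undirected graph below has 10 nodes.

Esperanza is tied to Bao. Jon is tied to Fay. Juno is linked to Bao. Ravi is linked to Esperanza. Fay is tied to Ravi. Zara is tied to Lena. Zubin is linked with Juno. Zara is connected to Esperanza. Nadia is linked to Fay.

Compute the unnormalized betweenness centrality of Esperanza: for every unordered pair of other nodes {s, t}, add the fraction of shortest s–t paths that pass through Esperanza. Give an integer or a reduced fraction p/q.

Pairs whose geodesics pass through Esperanza — Fay–Lena: 1; Fay–Zubin: 1; Fay–Juno: 1; Fay–Zara: 1; Fay–Bao: 1; Lena–Zubin: 1; Lena–Jon: 1; Lena–Juno: 1; Lena–Ravi: 1; Lena–Nadia: 1; Lena–Bao: 1; Zubin–Jon: 1; Zubin–Ravi: 1; Zubin–Nadia: 1 … (+12 more pairs).
All other pairs contribute 0.
Summing the contributions gives betweenness(Esperanza) = 26.

26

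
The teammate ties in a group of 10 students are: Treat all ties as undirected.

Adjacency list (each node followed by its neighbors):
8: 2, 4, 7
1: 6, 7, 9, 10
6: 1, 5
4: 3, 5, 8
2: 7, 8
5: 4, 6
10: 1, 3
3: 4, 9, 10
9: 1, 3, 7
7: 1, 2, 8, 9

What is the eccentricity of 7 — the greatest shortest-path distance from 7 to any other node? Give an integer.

Distances from 7: 1:1, 2:1, 3:2, 4:2, 5:3, 6:2, 8:1, 9:1, 10:2.
The largest is 3 (to 5), so the eccentricity of 7 is 3.

3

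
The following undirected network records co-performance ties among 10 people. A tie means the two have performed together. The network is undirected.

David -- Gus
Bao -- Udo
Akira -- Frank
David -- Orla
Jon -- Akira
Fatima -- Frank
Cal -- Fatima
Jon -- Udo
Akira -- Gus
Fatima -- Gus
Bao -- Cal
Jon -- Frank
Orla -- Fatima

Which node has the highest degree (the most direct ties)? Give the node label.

Degrees — Akira:3, Bao:2, Cal:2, David:2, Fatima:4, Frank:3, Gus:3, Jon:3, Orla:2, Udo:2.
The maximum is 4, attained only by Fatima.

Fatima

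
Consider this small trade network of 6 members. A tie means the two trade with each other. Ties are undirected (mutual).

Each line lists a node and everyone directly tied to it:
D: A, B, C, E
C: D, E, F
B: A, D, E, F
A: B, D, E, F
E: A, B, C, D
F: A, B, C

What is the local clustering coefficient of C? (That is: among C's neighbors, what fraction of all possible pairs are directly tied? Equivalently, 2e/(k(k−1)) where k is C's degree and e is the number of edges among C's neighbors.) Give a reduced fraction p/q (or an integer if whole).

1/3

C's neighbors: D, E, and F (k = 3).
Possible neighbor pairs: C(3,2) = 3. Edges among them: D–E → e = 1.
Clustering(C) = 1/3.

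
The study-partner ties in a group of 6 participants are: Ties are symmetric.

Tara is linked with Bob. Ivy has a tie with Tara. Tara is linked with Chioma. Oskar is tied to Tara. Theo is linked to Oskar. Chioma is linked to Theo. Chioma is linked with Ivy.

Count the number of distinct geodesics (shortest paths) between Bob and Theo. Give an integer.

The shortest distance is 3. The length-3 paths are: Bob–Tara–Oskar–Theo; Bob–Tara–Chioma–Theo.
That gives 2 distinct shortest paths.

2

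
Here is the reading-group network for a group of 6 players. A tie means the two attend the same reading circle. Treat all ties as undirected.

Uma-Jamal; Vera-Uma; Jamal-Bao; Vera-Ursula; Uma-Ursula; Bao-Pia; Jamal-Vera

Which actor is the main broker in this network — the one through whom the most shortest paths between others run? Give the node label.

Unnormalized betweenness of each node: Bao:4, Jamal:6, Pia:0, Uma:3/2, Ursula:0, Vera:3/2.
Jamal has the largest value, 6, making it the main broker — the node through which the most shortest paths run.

Jamal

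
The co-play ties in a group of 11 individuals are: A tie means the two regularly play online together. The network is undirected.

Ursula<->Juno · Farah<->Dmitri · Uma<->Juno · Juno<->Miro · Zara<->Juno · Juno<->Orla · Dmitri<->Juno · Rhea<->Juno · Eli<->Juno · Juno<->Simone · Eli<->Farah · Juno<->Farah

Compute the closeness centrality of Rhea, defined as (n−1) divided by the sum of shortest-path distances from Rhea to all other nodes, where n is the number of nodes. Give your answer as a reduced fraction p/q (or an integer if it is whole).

10/19

Distances from Rhea: Dmitri:2, Eli:2, Farah:2, Juno:1, Miro:2, Orla:2, Simone:2, Uma:2, Ursula:2, Zara:2. Sum = 19.
n = 11, so closeness = 10/19.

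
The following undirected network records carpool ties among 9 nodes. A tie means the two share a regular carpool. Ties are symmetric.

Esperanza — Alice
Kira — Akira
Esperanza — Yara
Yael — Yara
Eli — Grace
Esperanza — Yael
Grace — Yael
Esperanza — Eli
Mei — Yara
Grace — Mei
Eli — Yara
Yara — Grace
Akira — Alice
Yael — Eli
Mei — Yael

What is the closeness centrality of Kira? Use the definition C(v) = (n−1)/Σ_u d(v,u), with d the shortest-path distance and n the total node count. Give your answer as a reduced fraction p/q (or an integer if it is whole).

2/7

Distances from Kira: Akira:1, Alice:2, Eli:4, Esperanza:3, Grace:5, Mei:5, Yael:4, Yara:4. Sum = 28.
n = 9, so closeness = 8/28 = 2/7.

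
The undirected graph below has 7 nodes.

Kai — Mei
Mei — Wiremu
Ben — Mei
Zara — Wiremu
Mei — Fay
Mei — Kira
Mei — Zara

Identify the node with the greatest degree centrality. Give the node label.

Mei

Degrees — Ben:1, Fay:1, Kai:1, Kira:1, Mei:6, Wiremu:2, Zara:2.
The maximum is 6, attained only by Mei.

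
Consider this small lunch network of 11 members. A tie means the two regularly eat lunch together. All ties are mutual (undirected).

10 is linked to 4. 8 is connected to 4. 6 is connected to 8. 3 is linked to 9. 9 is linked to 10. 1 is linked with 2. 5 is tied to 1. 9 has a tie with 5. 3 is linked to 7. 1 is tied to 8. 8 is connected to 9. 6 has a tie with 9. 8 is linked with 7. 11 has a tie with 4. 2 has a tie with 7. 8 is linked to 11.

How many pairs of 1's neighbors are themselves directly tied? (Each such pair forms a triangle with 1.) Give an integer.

1's neighbors are 2, 5, and 8, but none of them are tied to each other, so no triangle contains 1.

0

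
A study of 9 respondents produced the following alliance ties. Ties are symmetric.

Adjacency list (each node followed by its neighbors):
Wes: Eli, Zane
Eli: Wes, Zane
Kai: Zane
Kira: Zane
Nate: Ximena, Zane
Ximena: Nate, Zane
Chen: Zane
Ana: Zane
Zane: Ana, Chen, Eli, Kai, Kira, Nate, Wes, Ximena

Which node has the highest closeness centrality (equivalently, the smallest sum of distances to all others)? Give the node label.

Farness (sum of distances to all others) for each node — Ana:15, Chen:15, Eli:14, Kai:15, Kira:15, Nate:14, Wes:14, Ximena:14, Zane:8.
The smallest farness is 8, for Zane, so Zane has the highest closeness.

Zane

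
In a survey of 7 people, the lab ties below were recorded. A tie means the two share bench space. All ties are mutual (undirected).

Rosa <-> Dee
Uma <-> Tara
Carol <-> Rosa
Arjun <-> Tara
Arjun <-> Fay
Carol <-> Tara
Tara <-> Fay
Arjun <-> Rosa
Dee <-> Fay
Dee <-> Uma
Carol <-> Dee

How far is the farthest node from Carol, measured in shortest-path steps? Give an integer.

2

Distances from Carol: Arjun:2, Dee:1, Fay:2, Rosa:1, Tara:1, Uma:2.
The largest is 2 (to Fay, Arjun, and Uma), so the eccentricity of Carol is 2.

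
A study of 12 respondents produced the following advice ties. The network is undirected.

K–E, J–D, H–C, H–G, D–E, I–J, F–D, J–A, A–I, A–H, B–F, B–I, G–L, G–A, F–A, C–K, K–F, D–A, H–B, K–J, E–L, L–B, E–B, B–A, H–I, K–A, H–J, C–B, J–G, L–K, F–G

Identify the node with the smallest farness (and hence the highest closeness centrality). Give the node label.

Farness (sum of distances to all others) for each node — A:14, B:15, C:20, D:19, E:18, F:17, G:17, H:16, I:18, J:16, K:16, L:18.
The smallest farness is 14, for A, so A has the highest closeness.

A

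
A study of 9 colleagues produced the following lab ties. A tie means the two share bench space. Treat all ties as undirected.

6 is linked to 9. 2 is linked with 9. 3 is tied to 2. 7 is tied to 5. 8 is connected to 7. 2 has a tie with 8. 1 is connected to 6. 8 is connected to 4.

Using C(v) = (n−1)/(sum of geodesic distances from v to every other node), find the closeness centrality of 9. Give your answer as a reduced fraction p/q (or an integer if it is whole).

4/9

Distances from 9: 1:2, 2:1, 3:2, 4:3, 5:4, 6:1, 7:3, 8:2. Sum = 18.
n = 9, so closeness = 8/18 = 4/9.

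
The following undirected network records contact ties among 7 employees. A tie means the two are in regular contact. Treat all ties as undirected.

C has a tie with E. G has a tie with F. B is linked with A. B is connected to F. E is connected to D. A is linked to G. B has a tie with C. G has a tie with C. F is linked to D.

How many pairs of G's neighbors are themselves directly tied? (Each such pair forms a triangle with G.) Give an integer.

0

G's neighbors are A, C, and F, but none of them are tied to each other, so no triangle contains G.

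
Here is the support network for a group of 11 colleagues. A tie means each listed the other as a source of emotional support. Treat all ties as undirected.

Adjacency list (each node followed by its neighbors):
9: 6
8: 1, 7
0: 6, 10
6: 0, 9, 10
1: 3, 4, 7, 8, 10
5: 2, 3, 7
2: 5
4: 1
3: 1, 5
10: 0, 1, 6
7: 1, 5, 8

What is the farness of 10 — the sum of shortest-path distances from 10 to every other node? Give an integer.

20

Distances from 10: 0:1, 1:1, 2:4, 3:2, 4:2, 5:3, 6:1, 7:2, 8:2, 9:2.
Sum = 1 + 1 + 4 + 2 + 2 + 3 + 1 + 2 + 2 + 2 = 20.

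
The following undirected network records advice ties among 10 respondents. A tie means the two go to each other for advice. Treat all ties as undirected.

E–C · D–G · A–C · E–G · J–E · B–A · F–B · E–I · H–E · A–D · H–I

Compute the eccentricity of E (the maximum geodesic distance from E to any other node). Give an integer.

4

Distances from E: A:2, B:3, C:1, D:2, F:4, G:1, H:1, I:1, J:1.
The largest is 4 (to F), so the eccentricity of E is 4.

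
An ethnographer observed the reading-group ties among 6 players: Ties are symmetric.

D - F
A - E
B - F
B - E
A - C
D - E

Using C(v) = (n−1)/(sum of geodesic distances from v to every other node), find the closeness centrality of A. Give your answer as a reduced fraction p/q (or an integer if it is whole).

5/9

Distances from A: B:2, C:1, D:2, E:1, F:3. Sum = 9.
n = 6, so closeness = 5/9.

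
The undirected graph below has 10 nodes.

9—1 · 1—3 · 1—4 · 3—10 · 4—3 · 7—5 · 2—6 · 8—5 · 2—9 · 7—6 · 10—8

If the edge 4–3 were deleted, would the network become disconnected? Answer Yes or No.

Even without that edge, 4 still reaches 3 via 4 – 1 – 3, so the network stays connected. Not a bridge.

No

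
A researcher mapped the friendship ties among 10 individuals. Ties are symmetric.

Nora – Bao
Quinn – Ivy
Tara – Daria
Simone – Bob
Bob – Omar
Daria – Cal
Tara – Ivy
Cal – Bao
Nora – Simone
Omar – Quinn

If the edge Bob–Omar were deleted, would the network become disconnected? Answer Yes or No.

No

Even without that edge, Bob still reaches Omar via Bob – Simone – Nora – Bao – Cal – Daria – Tara – Ivy – Quinn – Omar, so the network stays connected. Not a bridge.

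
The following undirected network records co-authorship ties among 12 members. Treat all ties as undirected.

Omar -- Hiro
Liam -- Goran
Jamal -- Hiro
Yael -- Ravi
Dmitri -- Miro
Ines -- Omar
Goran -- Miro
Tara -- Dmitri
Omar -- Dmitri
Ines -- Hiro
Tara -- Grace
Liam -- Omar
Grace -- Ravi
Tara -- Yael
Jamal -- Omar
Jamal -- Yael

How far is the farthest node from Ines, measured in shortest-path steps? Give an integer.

Distances from Ines: Dmitri:2, Goran:3, Grace:4, Hiro:1, Jamal:2, Liam:2, Miro:3, Omar:1, Ravi:4, Tara:3, Yael:3.
The largest is 4 (to Ravi and Grace), so the eccentricity of Ines is 4.

4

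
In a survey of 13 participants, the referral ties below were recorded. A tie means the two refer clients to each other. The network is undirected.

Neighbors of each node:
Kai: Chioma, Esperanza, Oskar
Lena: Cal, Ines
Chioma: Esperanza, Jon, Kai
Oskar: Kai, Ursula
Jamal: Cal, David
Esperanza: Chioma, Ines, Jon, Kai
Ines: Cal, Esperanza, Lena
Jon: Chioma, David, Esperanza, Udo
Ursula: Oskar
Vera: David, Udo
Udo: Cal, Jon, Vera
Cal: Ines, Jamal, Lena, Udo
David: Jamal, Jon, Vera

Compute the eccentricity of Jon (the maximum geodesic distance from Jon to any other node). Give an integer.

Distances from Jon: Cal:2, Chioma:1, David:1, Esperanza:1, Ines:2, Jamal:2, Kai:2, Lena:3, Oskar:3, Udo:1, Ursula:4, Vera:2.
The largest is 4 (to Ursula), so the eccentricity of Jon is 4.

4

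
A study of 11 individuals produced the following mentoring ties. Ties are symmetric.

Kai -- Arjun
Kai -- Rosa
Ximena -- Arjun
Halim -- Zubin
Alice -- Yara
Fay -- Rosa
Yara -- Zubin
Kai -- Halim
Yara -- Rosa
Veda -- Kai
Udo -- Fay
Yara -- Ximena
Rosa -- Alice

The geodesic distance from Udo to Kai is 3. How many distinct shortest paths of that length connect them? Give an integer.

The shortest distance is 3, and the only length-3 path is Udo–Fay–Rosa–Kai. So there is exactly 1 shortest path.

1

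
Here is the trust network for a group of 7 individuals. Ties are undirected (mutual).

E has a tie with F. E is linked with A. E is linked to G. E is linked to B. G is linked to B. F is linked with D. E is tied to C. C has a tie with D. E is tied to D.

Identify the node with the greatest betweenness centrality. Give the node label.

Unnormalized betweenness of each node: A:0, B:0, C:0, D:1/2, E:23/2, F:0, G:0.
E has the largest value, 23/2, making it the main broker — the node through which the most shortest paths run.

E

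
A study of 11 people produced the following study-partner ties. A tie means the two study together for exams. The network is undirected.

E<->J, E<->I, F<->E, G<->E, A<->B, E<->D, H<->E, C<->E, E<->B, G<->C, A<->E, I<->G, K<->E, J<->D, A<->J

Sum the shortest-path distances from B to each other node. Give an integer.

18

Distances from B: A:1, C:2, D:2, E:1, F:2, G:2, H:2, I:2, J:2, K:2.
Sum = 1 + 2 + 2 + 1 + 2 + 2 + 2 + 2 + 2 + 2 = 18.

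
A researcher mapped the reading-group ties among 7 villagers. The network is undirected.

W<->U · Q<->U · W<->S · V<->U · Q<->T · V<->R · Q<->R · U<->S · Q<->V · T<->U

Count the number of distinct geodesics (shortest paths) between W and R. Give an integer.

2

The shortest distance is 3. The length-3 paths are: W–U–Q–R; W–U–V–R.
That gives 2 distinct shortest paths.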